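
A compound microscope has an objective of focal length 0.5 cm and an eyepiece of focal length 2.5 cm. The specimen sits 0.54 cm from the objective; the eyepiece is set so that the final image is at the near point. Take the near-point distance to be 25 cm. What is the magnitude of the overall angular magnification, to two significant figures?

140

Objective: 1/d_i = 1/f_obj - 1/d_o = 1/0.5 - 1/0.54 = 0.14815 cm^-1, so d_i = 6.750 cm.
m_obj = -d_i/d_o = -6.750/0.54 = -12.500.
Eyepiece angular magnification (image at near point): M_eye = 1 + D/f_e = 1 + 25/2.5 = 11.000.
Overall M = m_obj x M_eye = (-12.500)(11.000) = -137.50.
|M| = 137.50.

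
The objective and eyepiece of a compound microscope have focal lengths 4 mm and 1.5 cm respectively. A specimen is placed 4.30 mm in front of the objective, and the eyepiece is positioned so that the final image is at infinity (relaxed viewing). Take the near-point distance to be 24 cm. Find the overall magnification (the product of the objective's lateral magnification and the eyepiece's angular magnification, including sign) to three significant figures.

Convert to cm: f_obj = 4 mm = 0.4 cm; d_o = 4.30 mm = 0.43 cm.
Objective: 1/d_i = 1/f_obj - 1/d_o = 1/0.4 - 1/0.43 = 0.17442 cm^-1, so d_i = 5.733 cm.
m_obj = -d_i/d_o = -5.733/0.43 = -13.333.
Eyepiece angular magnification (image at infinity): M_eye = D/f_e = 24/1.5 = 16.000.
Overall M = m_obj x M_eye = (-13.333)(16.000) = -213.33.

-213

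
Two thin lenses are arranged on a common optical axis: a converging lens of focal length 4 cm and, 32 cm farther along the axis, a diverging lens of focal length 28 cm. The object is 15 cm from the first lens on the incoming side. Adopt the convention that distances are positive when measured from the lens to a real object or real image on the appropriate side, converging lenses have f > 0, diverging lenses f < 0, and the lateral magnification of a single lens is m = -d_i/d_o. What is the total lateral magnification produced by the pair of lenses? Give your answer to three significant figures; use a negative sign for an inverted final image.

First lens: d_i1 = 1/(1/4 - 1/15) = 5.455 cm.
m_1 = -(5.455)/15 = -0.3636.
Object distance for lens 2: d_o2 = 32 - 5.455 = 26.545 cm.
Second lens: d_i2 = 1/(1/(-28) - 1/(26.545)) = -13.627 cm.
m_2 = -(-13.627)/(26.545) = 0.5133.
The system's lateral magnification is m_1 m_2 = (-0.3636)(0.5133) = -0.1867.

-0.187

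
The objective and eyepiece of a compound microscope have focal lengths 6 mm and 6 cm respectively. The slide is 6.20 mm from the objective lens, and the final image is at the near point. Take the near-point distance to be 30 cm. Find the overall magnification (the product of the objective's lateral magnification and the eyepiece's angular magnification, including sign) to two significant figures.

Convert to cm: f_obj = 6 mm = 0.6 cm; d_o = 6.20 mm = 0.62 cm.
Objective: 1/d_i = 1/f_obj - 1/d_o = 1/0.6 - 1/0.62 = 0.05376 cm^-1, so d_i = 18.600 cm.
m_obj = -d_i/d_o = -18.600/0.62 = -30.000.
Eyepiece angular magnification (image at near point): M_eye = 1 + D/f_e = 1 + 30/6 = 6.000.
Overall M = m_obj x M_eye = (-30.000)(6.000) = -180.00.

-180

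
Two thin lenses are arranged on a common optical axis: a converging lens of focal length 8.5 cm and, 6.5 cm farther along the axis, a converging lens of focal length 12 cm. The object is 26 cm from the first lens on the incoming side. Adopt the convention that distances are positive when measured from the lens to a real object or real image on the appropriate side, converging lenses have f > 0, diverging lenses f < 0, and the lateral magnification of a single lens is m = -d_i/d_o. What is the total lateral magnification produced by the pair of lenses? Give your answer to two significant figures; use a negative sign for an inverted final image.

First lens: d_i1 = 1/(1/8.5 - 1/26) = 12.629 cm.
m_1 = -(12.629)/26 = -0.4857.
Since 12.629 cm > 6.5 cm, the first image lies past the second lens and serves as a virtual object: d_o2 = L - d_i1 = -6.129 cm.
Second lens: d_i2 = 1/(1/12 - 1/(-6.129)) = 4.057 cm.
m_2 = -(4.057)/(-6.129) = 0.6619.
The system's lateral magnification is m_1 m_2 = (-0.4857)(0.6619) = -0.3215.

-0.32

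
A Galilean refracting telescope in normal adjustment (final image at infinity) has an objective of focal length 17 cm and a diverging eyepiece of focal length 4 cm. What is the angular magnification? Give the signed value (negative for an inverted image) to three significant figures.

4.25

M = -f_obj/f_eye = -17/(-4) = 4.250.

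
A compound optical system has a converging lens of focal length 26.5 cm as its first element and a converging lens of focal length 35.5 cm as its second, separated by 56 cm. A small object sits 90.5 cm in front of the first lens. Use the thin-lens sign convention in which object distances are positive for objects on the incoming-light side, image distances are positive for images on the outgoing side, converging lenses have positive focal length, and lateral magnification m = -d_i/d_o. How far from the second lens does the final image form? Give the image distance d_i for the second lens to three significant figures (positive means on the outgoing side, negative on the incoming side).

-38.8 cm

Lens 1: 1/d_i1 = 1/f_1 - 1/d_o1 = 1/26.5 - 1/90.5 = 0.02669 cm^-1, so d_i1 = 37.473 cm.
Object distance for lens 2: d_o2 = 56 - 37.473 = 18.527 cm.
Lens 2: 1/d_i2 = 1/f_2 - 1/d_o2 = 1/35.5 - 1/(18.527) = -0.02581 cm^-1, so d_i2 = -38.752 cm.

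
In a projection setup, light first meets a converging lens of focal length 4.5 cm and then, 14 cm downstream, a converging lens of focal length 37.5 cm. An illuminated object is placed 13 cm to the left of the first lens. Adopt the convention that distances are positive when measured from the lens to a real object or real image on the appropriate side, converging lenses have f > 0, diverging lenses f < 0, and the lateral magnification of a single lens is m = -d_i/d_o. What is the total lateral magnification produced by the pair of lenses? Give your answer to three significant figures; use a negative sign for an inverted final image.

First lens: d_i1 = 1/(1/4.5 - 1/13) = 6.882 cm.
m_1 = -(6.882)/13 = -0.5294.
That image sits 7.118 cm in front of the second lens, so d_o2 = 7.118 cm.
Second lens: d_i2 = 1/(1/37.5 - 1/(7.118)) = -8.785 cm.
m_2 = -(-8.785)/(7.118) = 1.2343.
Total m = m_1 x m_2 = (-0.5294)(1.2343) = -0.6534.

-0.653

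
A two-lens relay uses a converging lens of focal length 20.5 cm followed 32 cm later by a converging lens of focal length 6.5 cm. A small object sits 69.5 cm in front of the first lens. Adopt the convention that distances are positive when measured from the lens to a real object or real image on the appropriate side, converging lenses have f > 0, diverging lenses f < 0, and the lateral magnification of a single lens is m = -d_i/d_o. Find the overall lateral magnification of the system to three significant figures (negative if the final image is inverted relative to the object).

Applying the thin-lens equation to the first lens, 1/20.5 = 1/69.5 + 1/d_i1, which gives d_i1 = 29.077 cm.
Its lateral magnification is m_1 = -d_i1/d_o1 = -(29.077)/69.5 = -0.4184.
Object distance for lens 2: d_o2 = 32 - 29.077 = 2.923 cm.
Applying the thin-lens equation again with f_2 = 6.5 cm and d_o2 = 2.923 cm gives d_i2 = -5.313 cm.
m_2 = -(-5.313)/(2.923) = 1.8174.
Total m = m_1 x m_2 = (-0.4184)(1.8174) = -0.7603.

-0.760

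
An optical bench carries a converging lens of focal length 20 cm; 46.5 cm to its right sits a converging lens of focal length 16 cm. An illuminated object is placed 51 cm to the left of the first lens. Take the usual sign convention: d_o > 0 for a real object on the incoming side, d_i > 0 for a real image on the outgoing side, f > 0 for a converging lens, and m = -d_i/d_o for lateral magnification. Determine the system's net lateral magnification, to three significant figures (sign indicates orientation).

First lens: d_i1 = 1/(1/20 - 1/51) = 32.903 cm.
m_1 = -(32.903)/51 = -0.6452.
That image sits 13.597 cm in front of the second lens, so d_o2 = 13.597 cm.
Second lens: d_i2 = 1/(1/16 - 1/(13.597)) = -90.523 cm.
m_2 = -(-90.523)/(13.597) = 6.6577.
The system's lateral magnification is m_1 m_2 = (-0.6452)(6.6577) = -4.2953.

-4.30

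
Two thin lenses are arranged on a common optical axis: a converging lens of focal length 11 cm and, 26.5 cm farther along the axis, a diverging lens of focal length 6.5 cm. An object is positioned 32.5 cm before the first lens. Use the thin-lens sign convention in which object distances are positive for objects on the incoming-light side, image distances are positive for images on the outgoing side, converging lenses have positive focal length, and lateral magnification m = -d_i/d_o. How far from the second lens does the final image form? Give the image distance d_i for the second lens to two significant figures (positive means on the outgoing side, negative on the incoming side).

Lens 1: 1/d_i1 = 1/f_1 - 1/d_o1 = 1/11 - 1/32.5 = 0.06014 cm^-1, so d_i1 = 16.628 cm.
The intermediate image is 16.628 cm to the right of lens 1, so d_o2 = L - d_i1 = 26.5 - 16.628 = 9.872 cm.
Lens 2: 1/d_i2 = 1/f_2 - 1/d_o2 = 1/(-6.5) - 1/(9.872) = -0.25514 cm^-1, so d_i2 = -3.919 cm.

-3.9 cm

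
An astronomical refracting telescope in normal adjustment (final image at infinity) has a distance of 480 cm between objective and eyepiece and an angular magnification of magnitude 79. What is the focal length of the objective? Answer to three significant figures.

474 cm

In normal adjustment the tube length equals f_obj + f_eye and |M| = f_obj/f_eye.
So f_obj = 79 f_eye and 79 f_eye + f_eye = 480 cm, giving f_eye = 480/80 = 6.000 cm and f_obj = 474.000 cm.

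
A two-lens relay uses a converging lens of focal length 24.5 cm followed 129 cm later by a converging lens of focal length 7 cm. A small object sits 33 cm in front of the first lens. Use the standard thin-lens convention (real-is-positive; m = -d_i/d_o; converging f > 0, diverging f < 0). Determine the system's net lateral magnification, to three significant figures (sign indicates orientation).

0.751

Lens 1: 1/d_i1 = 1/f_1 - 1/d_o1 = 1/24.5 - 1/33 = 0.01051 cm^-1, so d_i1 = 95.118 cm.
m_1 = -(95.118)/33 = -2.8824.
Object distance for lens 2: d_o2 = 129 - 95.118 = 33.882 cm.
Lens 2: 1/d_i2 = 1/f_2 - 1/d_o2 = 1/7 - 1/(33.882) = 0.11334 cm^-1, so d_i2 = 8.823 cm.
m_2 = -(8.823)/(33.882) = -0.2604.
Total m = m_1 x m_2 = (-2.8824)(-0.2604) = 0.7505.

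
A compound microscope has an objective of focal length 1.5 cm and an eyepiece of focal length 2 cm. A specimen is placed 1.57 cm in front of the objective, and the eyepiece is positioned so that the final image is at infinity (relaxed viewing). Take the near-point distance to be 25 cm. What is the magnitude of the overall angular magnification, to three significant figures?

Objective: 1/d_i = 1/f_obj - 1/d_o = 1/1.5 - 1/1.57 = 0.02972 cm^-1, so d_i = 33.643 cm.
m_obj = -d_i/d_o = -33.643/1.57 = -21.429.
Eyepiece angular magnification (image at infinity): M_eye = D/f_e = 25/2 = 12.500.
Overall M = m_obj x M_eye = (-21.429)(12.500) = -267.86.
|M| = 267.86.

268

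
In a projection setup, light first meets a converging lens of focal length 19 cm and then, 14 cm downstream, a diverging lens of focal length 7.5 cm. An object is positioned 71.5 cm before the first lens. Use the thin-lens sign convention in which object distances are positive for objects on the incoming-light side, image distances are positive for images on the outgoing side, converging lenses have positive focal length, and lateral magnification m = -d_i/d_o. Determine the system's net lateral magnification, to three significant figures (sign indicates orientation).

Lens 1: 1/d_i1 = 1/f_1 - 1/d_o1 = 1/19 - 1/71.5 = 0.03865 cm^-1, so d_i1 = 25.876 cm.
m_1 = -(25.876)/71.5 = -0.3619.
Since 25.876 cm > 14 cm, the first image lies past the second lens and serves as a virtual object: d_o2 = L - d_i1 = -11.876 cm.
Lens 2: 1/d_i2 = 1/f_2 - 1/d_o2 = 1/(-7.5) - 1/(-11.876) = -0.04913 cm^-1, so d_i2 = -20.354 cm.
m_2 = -(-20.354)/(-11.876) = -1.7138.
Total m = m_1 x m_2 = (-0.3619)(-1.7138) = 0.6202.

0.620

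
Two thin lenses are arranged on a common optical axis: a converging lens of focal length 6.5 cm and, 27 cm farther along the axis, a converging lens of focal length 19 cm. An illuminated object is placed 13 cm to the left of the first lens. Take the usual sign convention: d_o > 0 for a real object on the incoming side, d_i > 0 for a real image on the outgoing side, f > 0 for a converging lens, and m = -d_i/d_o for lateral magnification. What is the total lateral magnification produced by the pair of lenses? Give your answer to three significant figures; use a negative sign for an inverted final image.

-3.80

Lens 1: 1/d_i1 = 1/f_1 - 1/d_o1 = 1/6.5 - 1/13 = 0.07692 cm^-1, so d_i1 = 13.000 cm.
m_1 = -(13.000)/13 = -1.0000.
That image sits 14.000 cm in front of the second lens, so d_o2 = 14.000 cm.
Lens 2: 1/d_i2 = 1/f_2 - 1/d_o2 = 1/19 - 1/(14.000) = -0.01880 cm^-1, so d_i2 = -53.200 cm.
m_2 = -(-53.200)/(14.000) = 3.8000.
Total m = m_1 x m_2 = (-1.0000)(3.8000) = -3.8000.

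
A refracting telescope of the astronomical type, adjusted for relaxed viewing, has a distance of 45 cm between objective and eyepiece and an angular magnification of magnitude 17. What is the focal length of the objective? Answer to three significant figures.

In normal adjustment the tube length equals f_obj + f_eye and |M| = f_obj/f_eye.
So f_obj = 17 f_eye and 17 f_eye + f_eye = 45 cm, giving f_eye = 45/18 = 2.500 cm and f_obj = 42.500 cm.

42.5 cm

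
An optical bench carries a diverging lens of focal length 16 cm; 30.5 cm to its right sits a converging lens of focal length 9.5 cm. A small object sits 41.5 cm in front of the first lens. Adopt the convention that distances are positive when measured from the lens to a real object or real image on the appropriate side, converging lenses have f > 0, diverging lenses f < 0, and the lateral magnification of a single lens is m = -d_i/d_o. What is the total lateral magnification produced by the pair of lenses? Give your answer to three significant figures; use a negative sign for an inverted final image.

-0.0812

Lens 1: 1/d_i1 = 1/f_1 - 1/d_o1 = 1/(-16) - 1/41.5 = -0.08660 cm^-1, so d_i1 = -11.548 cm.
m_1 = -(-11.548)/41.5 = 0.2783.
The intermediate image is virtual, 11.548 cm to the left of lens 1, so d_o2 = L - d_i1 = 30.5 - (-11.548) = 42.048 cm.
Lens 2: 1/d_i2 = 1/f_2 - 1/d_o2 = 1/9.5 - 1/(42.048) = 0.08148 cm^-1, so d_i2 = 12.273 cm.
m_2 = -(12.273)/(42.048) = -0.2919.
The system's lateral magnification is m_1 m_2 = (0.2783)(-0.2919) = -0.0812.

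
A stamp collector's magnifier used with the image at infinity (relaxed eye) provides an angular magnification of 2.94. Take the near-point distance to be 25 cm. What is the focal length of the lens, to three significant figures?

For the image at infinity, M = D/f.
f = D/M = 25/2.94 = 8.503 cm.

8.50 cm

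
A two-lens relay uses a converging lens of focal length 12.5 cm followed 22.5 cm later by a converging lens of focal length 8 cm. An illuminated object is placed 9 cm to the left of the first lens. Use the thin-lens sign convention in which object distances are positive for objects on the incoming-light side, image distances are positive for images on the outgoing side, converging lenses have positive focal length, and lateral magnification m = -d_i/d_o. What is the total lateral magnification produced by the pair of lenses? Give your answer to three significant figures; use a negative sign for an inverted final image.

-0.613

Lens 1: 1/d_i1 = 1/f_1 - 1/d_o1 = 1/12.5 - 1/9 = -0.03111 cm^-1, so d_i1 = -32.143 cm.
m_1 = -(-32.143)/9 = 3.5714.
With d_i1 < 0 the first image is virtual and lies on the object side; the object distance for lens 2 is d_o2 = 22.5 - (-32.143) = 54.643 cm.
Lens 2: 1/d_i2 = 1/f_2 - 1/d_o2 = 1/8 - 1/(54.643) = 0.10670 cm^-1, so d_i2 = 9.372 cm.
m_2 = -(9.372)/(54.643) = -0.1715.
Total m = m_1 x m_2 = (3.5714)(-0.1715) = -0.6126.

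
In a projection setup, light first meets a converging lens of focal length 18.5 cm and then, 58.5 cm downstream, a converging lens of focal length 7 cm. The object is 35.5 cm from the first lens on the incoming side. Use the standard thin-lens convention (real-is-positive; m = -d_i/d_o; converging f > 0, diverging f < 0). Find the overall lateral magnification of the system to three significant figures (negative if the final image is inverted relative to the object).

0.592

Applying the thin-lens equation to the first lens, 1/18.5 = 1/35.5 + 1/d_i1, which gives d_i1 = 38.632 cm.
Its lateral magnification is m_1 = -d_i1/d_o1 = -(38.632)/35.5 = -1.0882.
That image sits 19.868 cm in front of the second lens, so d_o2 = 19.868 cm.
Applying the thin-lens equation again with f_2 = 7 cm and d_o2 = 19.868 cm gives d_i2 = 10.808 cm.
m_2 = -(10.808)/(19.868) = -0.5440.
The system's lateral magnification is m_1 m_2 = (-1.0882)(-0.5440) = 0.5920.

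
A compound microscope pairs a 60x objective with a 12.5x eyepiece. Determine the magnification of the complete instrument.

750

The overall magnification of a compound microscope is the product of the objective and eyepiece magnifications:
M = M_obj x M_eye = 60 x 12.5 = 750.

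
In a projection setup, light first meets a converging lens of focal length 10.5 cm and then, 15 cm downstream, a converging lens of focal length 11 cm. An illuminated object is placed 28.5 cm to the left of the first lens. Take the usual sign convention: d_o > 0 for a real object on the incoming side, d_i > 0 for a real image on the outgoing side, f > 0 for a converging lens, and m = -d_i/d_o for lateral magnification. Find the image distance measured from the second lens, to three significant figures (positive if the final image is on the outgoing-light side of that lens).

First lens: d_i1 = 1/(1/10.5 - 1/28.5) = 16.625 cm.
This image would form 16.625 cm past lens 1, i.e. 1.625 cm beyond lens 2, so it is a virtual object for lens 2: d_o2 = 15 - 16.625 = -1.625 cm.
Second lens: d_i2 = 1/(1/11 - 1/(-1.625)) = 1.416 cm.

1.42 cm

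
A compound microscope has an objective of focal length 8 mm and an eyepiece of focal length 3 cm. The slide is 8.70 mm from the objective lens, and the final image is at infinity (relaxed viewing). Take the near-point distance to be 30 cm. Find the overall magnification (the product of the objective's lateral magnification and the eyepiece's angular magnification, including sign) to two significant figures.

Convert to cm: f_obj = 8 mm = 0.8 cm; d_o = 8.70 mm = 0.87 cm.
Objective: 1/d_i = 1/f_obj - 1/d_o = 1/0.8 - 1/0.87 = 0.10057 cm^-1, so d_i = 9.943 cm.
m_obj = -d_i/d_o = -9.943/0.87 = -11.429.
Eyepiece angular magnification (image at infinity): M_eye = D/f_e = 30/3 = 10.000.
Overall M = m_obj x M_eye = (-11.429)(10.000) = -114.29.

-110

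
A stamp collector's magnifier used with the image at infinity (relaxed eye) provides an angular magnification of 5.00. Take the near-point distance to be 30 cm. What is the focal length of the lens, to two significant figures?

For the image at infinity, M = D/f.
f = D/M = 30/5.0 = 6.000 cm.

6.0 cm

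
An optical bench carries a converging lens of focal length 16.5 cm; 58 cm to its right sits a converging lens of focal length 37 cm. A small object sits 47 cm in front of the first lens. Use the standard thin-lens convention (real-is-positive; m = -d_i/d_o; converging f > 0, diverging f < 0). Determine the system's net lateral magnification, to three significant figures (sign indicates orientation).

-4.52

First lens: d_i1 = 1/(1/16.5 - 1/47) = 25.426 cm.
m_1 = -(25.426)/47 = -0.5410.
Object distance for lens 2: d_o2 = 58 - 25.426 = 32.574 cm.
Second lens: d_i2 = 1/(1/37 - 1/(32.574)) = -272.293 cm.
m_2 = -(-272.293)/(32.574) = 8.3593.
The system's lateral magnification is m_1 m_2 = (-0.5410)(8.3593) = -4.5222.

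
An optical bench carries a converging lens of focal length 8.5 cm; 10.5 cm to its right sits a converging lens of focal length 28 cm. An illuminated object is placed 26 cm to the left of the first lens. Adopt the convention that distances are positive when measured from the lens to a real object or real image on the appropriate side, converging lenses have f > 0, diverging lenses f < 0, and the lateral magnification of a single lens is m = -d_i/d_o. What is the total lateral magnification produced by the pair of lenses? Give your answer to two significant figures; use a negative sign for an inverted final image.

First lens: d_i1 = 1/(1/8.5 - 1/26) = 12.629 cm.
m_1 = -(12.629)/26 = -0.4857.
This image would form 12.629 cm past lens 1, i.e. 2.129 cm beyond lens 2, so it is a virtual object for lens 2: d_o2 = 10.5 - 12.629 = -2.129 cm.
Second lens: d_i2 = 1/(1/28 - 1/(-2.129)) = 1.978 cm.
m_2 = -(1.978)/(-2.129) = 0.9294.
Total m = m_1 x m_2 = (-0.4857)(0.9294) = -0.4514.

-0.45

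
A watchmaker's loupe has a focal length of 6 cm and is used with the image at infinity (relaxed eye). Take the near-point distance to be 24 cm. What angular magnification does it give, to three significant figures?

4.00

M = D/f = 24/6 = 4.000.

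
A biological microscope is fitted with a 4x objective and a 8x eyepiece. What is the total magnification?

32

The overall magnification of a compound microscope is the product of the objective and eyepiece magnifications:
M = M_obj x M_eye = 4 x 8 = 32.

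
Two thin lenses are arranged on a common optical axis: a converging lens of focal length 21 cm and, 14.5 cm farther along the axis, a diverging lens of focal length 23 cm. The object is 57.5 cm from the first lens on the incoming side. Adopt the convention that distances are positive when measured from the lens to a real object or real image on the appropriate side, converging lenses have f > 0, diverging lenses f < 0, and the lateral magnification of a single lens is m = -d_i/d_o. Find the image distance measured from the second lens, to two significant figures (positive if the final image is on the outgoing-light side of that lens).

First lens: d_i1 = 1/(1/21 - 1/57.5) = 33.082 cm.
Since 33.082 cm > 14.5 cm, the first image lies past the second lens and serves as a virtual object: d_o2 = L - d_i1 = -18.582 cm.
Second lens: d_i2 = 1/(1/(-23) - 1/(-18.582)) = 96.743 cm.

97 cm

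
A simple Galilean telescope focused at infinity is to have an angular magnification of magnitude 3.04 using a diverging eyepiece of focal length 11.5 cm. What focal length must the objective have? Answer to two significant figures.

|M| = f_obj/|f_eye|, so f_obj = |M| x |f_eye| = 3.04 x 11.5 = 34.960 cm.

35 cm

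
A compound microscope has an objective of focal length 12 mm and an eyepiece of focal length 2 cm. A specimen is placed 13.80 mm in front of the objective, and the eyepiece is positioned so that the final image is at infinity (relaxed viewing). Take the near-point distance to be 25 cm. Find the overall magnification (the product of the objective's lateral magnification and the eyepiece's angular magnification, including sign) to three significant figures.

-83.3

Convert to cm: f_obj = 12 mm = 1.2 cm; d_o = 13.80 mm = 1.38 cm.
Objective: 1/d_i = 1/f_obj - 1/d_o = 1/1.2 - 1/1.38 = 0.10870 cm^-1, so d_i = 9.200 cm.
m_obj = -d_i/d_o = -9.200/1.38 = -6.667.
Eyepiece angular magnification (image at infinity): M_eye = D/f_e = 25/2 = 12.500.
Overall M = m_obj x M_eye = (-6.667)(12.500) = -83.33.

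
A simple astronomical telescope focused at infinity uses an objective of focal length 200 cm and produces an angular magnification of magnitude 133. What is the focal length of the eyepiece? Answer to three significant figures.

1.50 cm

|M| = f_obj/f_eye, so f_eye = f_obj/|M| = 200/133.0 = 1.504 cm.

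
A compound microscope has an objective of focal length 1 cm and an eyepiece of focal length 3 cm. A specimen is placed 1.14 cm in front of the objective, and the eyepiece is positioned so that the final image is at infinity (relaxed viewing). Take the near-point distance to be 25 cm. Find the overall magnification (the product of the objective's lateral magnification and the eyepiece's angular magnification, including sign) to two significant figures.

-60

Objective: 1/d_i = 1/f_obj - 1/d_o = 1/1 - 1/1.14 = 0.12281 cm^-1, so d_i = 8.143 cm.
m_obj = -d_i/d_o = -8.143/1.14 = -7.143.
Eyepiece angular magnification (image at infinity): M_eye = D/f_e = 25/3 = 8.333.
Overall M = m_obj x M_eye = (-7.143)(8.333) = -59.52.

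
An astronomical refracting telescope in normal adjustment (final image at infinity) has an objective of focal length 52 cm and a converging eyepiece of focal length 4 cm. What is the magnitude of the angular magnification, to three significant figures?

|M| = f_obj/|f_eye| = 52/4 = 13.000.

13.0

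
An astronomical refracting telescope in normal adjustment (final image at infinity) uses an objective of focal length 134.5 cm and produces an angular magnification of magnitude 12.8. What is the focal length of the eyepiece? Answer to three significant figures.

10.5 cm

|M| = f_obj/f_eye, so f_eye = f_obj/|M| = 134.5/12.8 = 10.508 cm.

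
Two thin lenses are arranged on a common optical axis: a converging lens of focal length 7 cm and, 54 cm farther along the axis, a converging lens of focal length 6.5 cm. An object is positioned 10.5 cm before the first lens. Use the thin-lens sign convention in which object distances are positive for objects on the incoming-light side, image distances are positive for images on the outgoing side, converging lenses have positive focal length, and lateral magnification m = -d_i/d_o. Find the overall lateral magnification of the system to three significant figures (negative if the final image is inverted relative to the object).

0.491

First lens: d_i1 = 1/(1/7 - 1/10.5) = 21.000 cm.
m_1 = -(21.000)/10.5 = -2.0000.
Object distance for lens 2: d_o2 = 54 - 21.000 = 33.000 cm.
Second lens: d_i2 = 1/(1/6.5 - 1/(33.000)) = 8.094 cm.
m_2 = -(8.094)/(33.000) = -0.2453.
Overall magnification: m = m_1 m_2 = 0.4906.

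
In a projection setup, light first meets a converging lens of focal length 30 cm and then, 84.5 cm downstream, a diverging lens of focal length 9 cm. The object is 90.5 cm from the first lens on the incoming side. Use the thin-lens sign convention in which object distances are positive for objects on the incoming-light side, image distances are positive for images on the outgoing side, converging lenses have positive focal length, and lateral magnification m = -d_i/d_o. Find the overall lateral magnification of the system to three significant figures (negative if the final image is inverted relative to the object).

First lens: d_i1 = 1/(1/30 - 1/90.5) = 44.876 cm.
m_1 = -(44.876)/90.5 = -0.4959.
Object distance for lens 2: d_o2 = 84.5 - 44.876 = 39.624 cm.
Second lens: d_i2 = 1/(1/(-9) - 1/(39.624)) = -7.334 cm.
m_2 = -(-7.334)/(39.624) = 0.1851.
Overall magnification: m = m_1 m_2 = -0.0918.

-0.0918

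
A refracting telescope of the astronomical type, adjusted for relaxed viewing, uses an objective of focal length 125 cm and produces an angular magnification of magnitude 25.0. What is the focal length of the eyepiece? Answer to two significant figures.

5.0 cm

|M| = f_obj/f_eye, so f_eye = f_obj/|M| = 125/25.0 = 5.000 cm.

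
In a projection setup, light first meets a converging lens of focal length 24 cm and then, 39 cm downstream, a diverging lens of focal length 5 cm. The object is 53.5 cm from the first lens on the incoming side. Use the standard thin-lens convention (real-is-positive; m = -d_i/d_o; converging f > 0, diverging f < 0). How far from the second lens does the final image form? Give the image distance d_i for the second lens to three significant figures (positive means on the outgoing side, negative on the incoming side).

First lens: d_i1 = 1/(1/24 - 1/53.5) = 43.525 cm.
This image would form 43.525 cm past lens 1, i.e. 4.525 cm beyond lens 2, so it is a virtual object for lens 2: d_o2 = 39 - 43.525 = -4.525 cm.
Second lens: d_i2 = 1/(1/(-5) - 1/(-4.525)) = 47.679 cm.

47.7 cm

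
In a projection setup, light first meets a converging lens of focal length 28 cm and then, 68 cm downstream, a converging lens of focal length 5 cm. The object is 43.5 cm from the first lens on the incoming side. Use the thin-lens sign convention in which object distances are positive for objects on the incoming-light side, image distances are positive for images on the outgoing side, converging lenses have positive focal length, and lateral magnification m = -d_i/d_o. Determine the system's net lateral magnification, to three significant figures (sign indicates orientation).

First lens: d_i1 = 1/(1/28 - 1/43.5) = 78.581 cm.
m_1 = -(78.581)/43.5 = -1.8065.
Since 78.581 cm > 68 cm, the first image lies past the second lens and serves as a virtual object: d_o2 = L - d_i1 = -10.581 cm.
Second lens: d_i2 = 1/(1/5 - 1/(-10.581)) = 3.395 cm.
m_2 = -(3.395)/(-10.581) = 0.3209.
Total m = m_1 x m_2 = (-1.8065)(0.3209) = -0.5797.

-0.580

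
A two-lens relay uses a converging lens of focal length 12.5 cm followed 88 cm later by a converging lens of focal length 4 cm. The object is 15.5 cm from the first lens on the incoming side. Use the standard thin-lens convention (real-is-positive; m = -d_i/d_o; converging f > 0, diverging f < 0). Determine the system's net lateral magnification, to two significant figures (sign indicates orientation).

0.86

Applying the thin-lens equation to the first lens, 1/12.5 = 1/15.5 + 1/d_i1, which gives d_i1 = 64.583 cm.
Its lateral magnification is m_1 = -d_i1/d_o1 = -(64.583)/15.5 = -4.1667.
The intermediate image is 64.583 cm to the right of lens 1, so d_o2 = L - d_i1 = 88 - 64.583 = 23.417 cm.
Applying the thin-lens equation again with f_2 = 4 cm and d_o2 = 23.417 cm gives d_i2 = 4.824 cm.
m_2 = -(4.824)/(23.417) = -0.2060.
The system's lateral magnification is m_1 m_2 = (-4.1667)(-0.2060) = 0.8584.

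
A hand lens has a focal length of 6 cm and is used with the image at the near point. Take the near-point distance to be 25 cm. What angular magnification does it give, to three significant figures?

M = 1 + D/f = 1 + 25/6 = 5.167.

5.17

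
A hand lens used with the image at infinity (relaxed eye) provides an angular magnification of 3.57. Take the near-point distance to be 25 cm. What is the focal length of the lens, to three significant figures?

7.00 cm

For the image at infinity, M = D/f.
f = D/M = 25/3.57 = 7.003 cm.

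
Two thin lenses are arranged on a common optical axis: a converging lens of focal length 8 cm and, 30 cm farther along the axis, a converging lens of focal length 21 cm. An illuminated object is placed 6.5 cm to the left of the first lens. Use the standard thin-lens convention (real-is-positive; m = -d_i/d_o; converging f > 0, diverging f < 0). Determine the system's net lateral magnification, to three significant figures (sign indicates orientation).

First lens: d_i1 = 1/(1/8 - 1/6.5) = -34.667 cm.
m_1 = -(-34.667)/6.5 = 5.3333.
The intermediate image is virtual, 34.667 cm to the left of lens 1, so d_o2 = L - d_i1 = 30 - (-34.667) = 64.667 cm.
Second lens: d_i2 = 1/(1/21 - 1/(64.667)) = 31.099 cm.
m_2 = -(31.099)/(64.667) = -0.4809.
The system's lateral magnification is m_1 m_2 = (5.3333)(-0.4809) = -2.5649.

-2.56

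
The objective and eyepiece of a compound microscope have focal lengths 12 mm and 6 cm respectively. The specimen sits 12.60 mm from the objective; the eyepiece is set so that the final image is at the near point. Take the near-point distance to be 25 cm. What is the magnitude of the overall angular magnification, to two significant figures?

100

Convert to cm: f_obj = 12 mm = 1.2 cm; d_o = 12.60 mm = 1.26 cm.
Objective: 1/d_i = 1/f_obj - 1/d_o = 1/1.2 - 1/1.26 = 0.03968 cm^-1, so d_i = 25.200 cm.
m_obj = -d_i/d_o = -25.200/1.26 = -20.000.
Eyepiece angular magnification (image at near point): M_eye = 1 + D/f_e = 1 + 25/6 = 5.167.
Overall M = m_obj x M_eye = (-20.000)(5.167) = -103.33.
|M| = 103.33.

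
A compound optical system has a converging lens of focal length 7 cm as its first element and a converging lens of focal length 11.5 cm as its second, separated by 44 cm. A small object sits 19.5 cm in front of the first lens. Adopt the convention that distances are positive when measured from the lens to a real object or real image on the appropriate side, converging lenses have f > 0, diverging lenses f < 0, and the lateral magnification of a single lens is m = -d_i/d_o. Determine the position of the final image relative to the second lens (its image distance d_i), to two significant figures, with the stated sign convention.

Lens 1: 1/d_i1 = 1/f_1 - 1/d_o1 = 1/7 - 1/19.5 = 0.09158 cm^-1, so d_i1 = 10.920 cm.
That image sits 33.080 cm in front of the second lens, so d_o2 = 33.080 cm.
Lens 2: 1/d_i2 = 1/f_2 - 1/d_o2 = 1/11.5 - 1/(33.080) = 0.05673 cm^-1, so d_i2 = 17.628 cm.

18 cm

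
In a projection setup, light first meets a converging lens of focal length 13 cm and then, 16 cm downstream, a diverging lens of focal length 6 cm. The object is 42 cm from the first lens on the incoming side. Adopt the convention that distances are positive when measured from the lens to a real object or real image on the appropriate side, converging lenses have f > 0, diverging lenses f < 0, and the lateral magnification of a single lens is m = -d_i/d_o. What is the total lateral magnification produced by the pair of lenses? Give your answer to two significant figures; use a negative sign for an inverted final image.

First lens: d_i1 = 1/(1/13 - 1/42) = 18.828 cm.
m_1 = -(18.828)/42 = -0.4483.
Since 18.828 cm > 16 cm, the first image lies past the second lens and serves as a virtual object: d_o2 = L - d_i1 = -2.828 cm.
Second lens: d_i2 = 1/(1/(-6) - 1/(-2.828)) = 5.348 cm.
m_2 = -(5.348)/(-2.828) = 1.8913.
Total m = m_1 x m_2 = (-0.4483)(1.8913) = -0.8478.

-0.85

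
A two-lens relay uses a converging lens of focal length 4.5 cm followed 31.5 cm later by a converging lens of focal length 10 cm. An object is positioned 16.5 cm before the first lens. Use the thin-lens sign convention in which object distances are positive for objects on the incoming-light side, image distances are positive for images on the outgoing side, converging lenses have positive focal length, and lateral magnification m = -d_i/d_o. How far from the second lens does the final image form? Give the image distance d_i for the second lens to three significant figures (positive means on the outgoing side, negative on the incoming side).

16.5 cm

Applying the thin-lens equation to the first lens, 1/4.5 = 1/16.5 + 1/d_i1, which gives d_i1 = 6.188 cm.
The intermediate image is 6.188 cm to the right of lens 1, so d_o2 = L - d_i1 = 31.5 - 6.188 = 25.312 cm.
Applying the thin-lens equation again with f_2 = 10 cm and d_o2 = 25.312 cm gives d_i2 = 16.531 cm.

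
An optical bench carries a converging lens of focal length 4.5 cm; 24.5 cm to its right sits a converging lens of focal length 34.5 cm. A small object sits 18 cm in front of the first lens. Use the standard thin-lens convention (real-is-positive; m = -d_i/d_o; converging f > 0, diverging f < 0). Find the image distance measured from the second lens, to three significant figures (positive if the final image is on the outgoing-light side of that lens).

-39.9 cm

Applying the thin-lens equation to the first lens, 1/4.5 = 1/18 + 1/d_i1, which gives d_i1 = 6.000 cm.
That image sits 18.500 cm in front of the second lens, so d_o2 = 18.500 cm.
Applying the thin-lens equation again with f_2 = 34.5 cm and d_o2 = 18.500 cm gives d_i2 = -39.891 cm.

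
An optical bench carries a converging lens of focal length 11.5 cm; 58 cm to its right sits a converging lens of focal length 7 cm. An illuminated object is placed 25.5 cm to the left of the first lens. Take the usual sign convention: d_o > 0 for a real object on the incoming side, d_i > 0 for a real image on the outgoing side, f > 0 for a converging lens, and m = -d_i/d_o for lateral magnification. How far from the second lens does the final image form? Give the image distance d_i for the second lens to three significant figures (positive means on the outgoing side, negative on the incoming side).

8.63 cm

Lens 1: 1/d_i1 = 1/f_1 - 1/d_o1 = 1/11.5 - 1/25.5 = 0.04774 cm^-1, so d_i1 = 20.946 cm.
That image sits 37.054 cm in front of the second lens, so d_o2 = 37.054 cm.
Lens 2: 1/d_i2 = 1/f_2 - 1/d_o2 = 1/7 - 1/(37.054) = 0.11587 cm^-1, so d_i2 = 8.630 cm.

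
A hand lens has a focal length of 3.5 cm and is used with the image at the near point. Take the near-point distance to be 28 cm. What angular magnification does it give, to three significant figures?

9.00

M = 1 + D/f = 1 + 28/3.5 = 9.000.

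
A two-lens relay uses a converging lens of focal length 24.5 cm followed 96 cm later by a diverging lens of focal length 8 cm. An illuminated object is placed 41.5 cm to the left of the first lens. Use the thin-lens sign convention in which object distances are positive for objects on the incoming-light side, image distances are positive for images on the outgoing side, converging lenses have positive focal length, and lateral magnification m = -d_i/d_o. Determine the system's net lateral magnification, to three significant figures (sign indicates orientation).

-0.261

Lens 1: 1/d_i1 = 1/f_1 - 1/d_o1 = 1/24.5 - 1/41.5 = 0.01672 cm^-1, so d_i1 = 59.809 cm.
m_1 = -(59.809)/41.5 = -1.4412.
That image sits 36.191 cm in front of the second lens, so d_o2 = 36.191 cm.
Lens 2: 1/d_i2 = 1/f_2 - 1/d_o2 = 1/(-8) - 1/(36.191) = -0.15263 cm^-1, so d_i2 = -6.552 cm.
m_2 = -(-6.552)/(36.191) = 0.1810.
Overall magnification: m = m_1 m_2 = -0.2609.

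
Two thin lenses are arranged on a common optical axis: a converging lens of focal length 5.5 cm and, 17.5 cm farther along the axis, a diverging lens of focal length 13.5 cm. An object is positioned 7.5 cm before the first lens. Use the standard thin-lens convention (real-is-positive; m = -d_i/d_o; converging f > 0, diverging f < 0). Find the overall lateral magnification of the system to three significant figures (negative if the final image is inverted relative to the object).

First lens: d_i1 = 1/(1/5.5 - 1/7.5) = 20.625 cm.
m_1 = -(20.625)/7.5 = -2.7500.
Since 20.625 cm > 17.5 cm, the first image lies past the second lens and serves as a virtual object: d_o2 = L - d_i1 = -3.125 cm.
Second lens: d_i2 = 1/(1/(-13.5) - 1/(-3.125)) = 4.066 cm.
m_2 = -(4.066)/(-3.125) = 1.3012.
Total m = m_1 x m_2 = (-2.7500)(1.3012) = -3.5783.

-3.58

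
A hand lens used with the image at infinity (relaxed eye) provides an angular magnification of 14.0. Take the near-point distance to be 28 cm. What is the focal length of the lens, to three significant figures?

2.00 cm

For the image at infinity, M = D/f.
f = D/M = 28/14.0 = 2.000 cm.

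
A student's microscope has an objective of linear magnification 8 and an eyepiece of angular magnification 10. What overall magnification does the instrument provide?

80

The overall magnification of a compound microscope is the product of the objective and eyepiece magnifications:
M = M_obj x M_eye = 8 x 10 = 80.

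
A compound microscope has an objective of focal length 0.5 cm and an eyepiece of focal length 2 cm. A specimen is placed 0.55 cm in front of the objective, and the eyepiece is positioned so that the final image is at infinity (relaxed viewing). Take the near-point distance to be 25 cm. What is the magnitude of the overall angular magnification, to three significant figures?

Objective: 1/d_i = 1/f_obj - 1/d_o = 1/0.5 - 1/0.55 = 0.18182 cm^-1, so d_i = 5.500 cm.
m_obj = -d_i/d_o = -5.500/0.55 = -10.000.
Eyepiece angular magnification (image at infinity): M_eye = D/f_e = 25/2 = 12.500.
Overall M = m_obj x M_eye = (-10.000)(12.500) = -125.00.
|M| = 125.00.

125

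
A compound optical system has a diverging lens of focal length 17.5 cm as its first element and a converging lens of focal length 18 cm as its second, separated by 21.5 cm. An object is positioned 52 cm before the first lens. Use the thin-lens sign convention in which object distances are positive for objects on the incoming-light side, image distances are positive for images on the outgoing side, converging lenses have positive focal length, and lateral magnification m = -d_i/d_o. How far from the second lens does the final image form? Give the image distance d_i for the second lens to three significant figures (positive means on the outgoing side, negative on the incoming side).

Applying the thin-lens equation to the first lens, 1/(-17.5) = 1/52 + 1/d_i1, which gives d_i1 = -13.094 cm.
With d_i1 < 0 the first image is virtual and lies on the object side; the object distance for lens 2 is d_o2 = 21.5 - (-13.094) = 34.594 cm.
Applying the thin-lens equation again with f_2 = 18 cm and d_o2 = 34.594 cm gives d_i2 = 37.526 cm.

37.5 cm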